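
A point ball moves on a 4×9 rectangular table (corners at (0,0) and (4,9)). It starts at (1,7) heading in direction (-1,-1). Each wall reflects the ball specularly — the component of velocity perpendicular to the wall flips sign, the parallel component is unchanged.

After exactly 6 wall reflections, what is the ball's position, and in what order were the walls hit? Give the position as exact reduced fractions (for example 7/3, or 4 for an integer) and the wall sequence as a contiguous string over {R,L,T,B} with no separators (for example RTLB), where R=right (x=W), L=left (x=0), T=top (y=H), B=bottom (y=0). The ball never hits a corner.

Final position: (1,9)
Wall sequence: LRBLRT

1. t=1 → L at (0,6); v=(1,-1)
2. t=4 → R at (4,2); v=(-1,-1)
3. t=2 → B at (2,0); v=(-1,1)
4. t=2 → L at (0,2); v=(1,1)
5. t=4 → R at (4,6); v=(-1,1)
6. t=3 → T at (1,9); v=(-1,-1)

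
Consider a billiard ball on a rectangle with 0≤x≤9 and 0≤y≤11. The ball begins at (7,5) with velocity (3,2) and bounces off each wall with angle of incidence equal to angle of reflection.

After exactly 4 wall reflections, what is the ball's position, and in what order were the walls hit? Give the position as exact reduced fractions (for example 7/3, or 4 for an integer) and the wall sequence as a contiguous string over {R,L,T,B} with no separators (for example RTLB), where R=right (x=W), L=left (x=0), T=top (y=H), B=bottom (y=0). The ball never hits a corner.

1. t=2/3 → R at (9,19/3); v=(-3,2)
2. t=7/3 → T at (2,11); v=(-3,-2)
3. t=2/3 → L at (0,29/3); v=(3,-2)
4. t=3 → R at (9,11/3); v=(-3,-2)

Final position: (9,11/3)
Wall sequence: RTLR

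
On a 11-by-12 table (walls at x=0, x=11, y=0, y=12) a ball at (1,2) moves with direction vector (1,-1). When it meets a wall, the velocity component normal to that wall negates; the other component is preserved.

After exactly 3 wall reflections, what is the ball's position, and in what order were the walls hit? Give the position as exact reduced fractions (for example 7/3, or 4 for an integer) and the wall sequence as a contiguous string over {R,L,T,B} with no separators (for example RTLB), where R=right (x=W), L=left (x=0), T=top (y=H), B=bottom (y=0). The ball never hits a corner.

Final position: (7,12)
Wall sequence: BRT

1. t=2 → B at (3,0); v=(1,1)
2. t=8 → R at (11,8); v=(-1,1)
3. t=4 → T at (7,12); v=(-1,-1)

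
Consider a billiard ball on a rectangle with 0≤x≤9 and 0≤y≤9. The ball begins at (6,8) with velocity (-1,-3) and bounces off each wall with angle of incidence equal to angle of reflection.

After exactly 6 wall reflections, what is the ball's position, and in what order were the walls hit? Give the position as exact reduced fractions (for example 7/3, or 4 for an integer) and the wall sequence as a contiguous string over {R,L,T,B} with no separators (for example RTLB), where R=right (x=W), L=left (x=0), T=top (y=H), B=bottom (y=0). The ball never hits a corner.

Final position: (26/3,0)
Wall sequence: BTLBTB

1. t=8/3 → B at (10/3,0); v=(-1,3)
2. t=3 → T at (1/3,9); v=(-1,-3)
3. t=1/3 → L at (0,8); v=(1,-3)
4. t=8/3 → B at (8/3,0); v=(1,3)
5. t=3 → T at (17/3,9); v=(1,-3)
6. t=3 → B at (26/3,0); v=(1,3)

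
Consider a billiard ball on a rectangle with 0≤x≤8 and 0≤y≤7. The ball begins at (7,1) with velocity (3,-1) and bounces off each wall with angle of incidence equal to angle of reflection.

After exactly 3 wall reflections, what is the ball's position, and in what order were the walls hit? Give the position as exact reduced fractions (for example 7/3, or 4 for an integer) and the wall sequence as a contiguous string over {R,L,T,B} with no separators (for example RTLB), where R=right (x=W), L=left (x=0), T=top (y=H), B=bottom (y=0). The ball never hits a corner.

Final position: (0,2)
Wall sequence: RBL

1. t=1/3 → R at (8,2/3); v=(-3,-1)
2. t=2/3 → B at (6,0); v=(-3,1)
3. t=2 → L at (0,2); v=(3,1)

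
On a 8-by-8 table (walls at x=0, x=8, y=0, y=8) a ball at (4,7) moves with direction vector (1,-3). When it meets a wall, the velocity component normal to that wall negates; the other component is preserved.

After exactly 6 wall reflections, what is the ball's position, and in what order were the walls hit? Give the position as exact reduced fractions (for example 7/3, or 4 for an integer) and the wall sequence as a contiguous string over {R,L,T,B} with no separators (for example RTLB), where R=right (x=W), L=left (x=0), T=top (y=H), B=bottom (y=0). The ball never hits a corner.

Final position: (0,3)
Wall sequence: BRTBTL

1. t=7/3 → B at (19/3,0); v=(1,3)
2. t=5/3 → R at (8,5); v=(-1,3)
3. t=1 → T at (7,8); v=(-1,-3)
4. t=8/3 → B at (13/3,0); v=(-1,3)
5. t=8/3 → T at (5/3,8); v=(-1,-3)
6. t=5/3 → L at (0,3); v=(1,-3)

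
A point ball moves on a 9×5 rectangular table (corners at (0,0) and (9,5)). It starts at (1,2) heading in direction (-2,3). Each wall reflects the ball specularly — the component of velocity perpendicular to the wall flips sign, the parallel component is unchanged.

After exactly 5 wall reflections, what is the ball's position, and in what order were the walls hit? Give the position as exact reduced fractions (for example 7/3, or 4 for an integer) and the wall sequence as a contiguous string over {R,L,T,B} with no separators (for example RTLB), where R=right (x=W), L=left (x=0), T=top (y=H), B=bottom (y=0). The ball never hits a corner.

1. t=1/2 → L at (0,7/2); v=(2,3)
2. t=1/2 → T at (1,5); v=(2,-3)
3. t=5/3 → B at (13/3,0); v=(2,3)
4. t=5/3 → T at (23/3,5); v=(2,-3)
5. t=2/3 → R at (9,3); v=(-2,-3)

Final position: (9,3)
Wall sequence: LTBTR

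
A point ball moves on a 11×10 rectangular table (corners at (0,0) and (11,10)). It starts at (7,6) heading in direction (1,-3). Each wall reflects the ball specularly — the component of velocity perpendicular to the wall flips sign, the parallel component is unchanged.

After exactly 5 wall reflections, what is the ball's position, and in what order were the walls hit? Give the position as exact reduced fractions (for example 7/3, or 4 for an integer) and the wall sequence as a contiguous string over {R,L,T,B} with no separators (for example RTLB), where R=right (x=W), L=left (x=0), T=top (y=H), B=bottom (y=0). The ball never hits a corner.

Final position: (3,10)
Wall sequence: BRTBT

1. t=2 → B at (9,0); v=(1,3)
2. t=2 → R at (11,6); v=(-1,3)
3. t=4/3 → T at (29/3,10); v=(-1,-3)
4. t=10/3 → B at (19/3,0); v=(-1,3)
5. t=10/3 → T at (3,10); v=(-1,-3)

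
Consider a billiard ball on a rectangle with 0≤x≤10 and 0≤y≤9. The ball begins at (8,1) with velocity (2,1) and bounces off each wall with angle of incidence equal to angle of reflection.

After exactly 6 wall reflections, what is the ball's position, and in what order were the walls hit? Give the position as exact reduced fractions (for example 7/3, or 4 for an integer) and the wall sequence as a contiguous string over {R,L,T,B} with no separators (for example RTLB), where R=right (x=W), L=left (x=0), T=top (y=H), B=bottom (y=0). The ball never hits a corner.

Final position: (2,0)
Wall sequence: RLTRLB

1. t=1 → R at (10,2); v=(-2,1)
2. t=5 → L at (0,7); v=(2,1)
3. t=2 → T at (4,9); v=(2,-1)
4. t=3 → R at (10,6); v=(-2,-1)
5. t=5 → L at (0,1); v=(2,-1)
6. t=1 → B at (2,0); v=(2,1)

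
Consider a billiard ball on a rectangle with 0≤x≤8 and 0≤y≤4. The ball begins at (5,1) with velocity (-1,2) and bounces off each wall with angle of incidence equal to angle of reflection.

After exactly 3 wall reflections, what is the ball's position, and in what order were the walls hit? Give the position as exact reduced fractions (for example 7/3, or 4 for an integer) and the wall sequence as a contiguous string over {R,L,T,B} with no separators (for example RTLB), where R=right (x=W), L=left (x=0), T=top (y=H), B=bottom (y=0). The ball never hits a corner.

Final position: (0,3)
Wall sequence: TBL

1. t=3/2 → T at (7/2,4); v=(-1,-2)
2. t=2 → B at (3/2,0); v=(-1,2)
3. t=3/2 → L at (0,3); v=(1,2)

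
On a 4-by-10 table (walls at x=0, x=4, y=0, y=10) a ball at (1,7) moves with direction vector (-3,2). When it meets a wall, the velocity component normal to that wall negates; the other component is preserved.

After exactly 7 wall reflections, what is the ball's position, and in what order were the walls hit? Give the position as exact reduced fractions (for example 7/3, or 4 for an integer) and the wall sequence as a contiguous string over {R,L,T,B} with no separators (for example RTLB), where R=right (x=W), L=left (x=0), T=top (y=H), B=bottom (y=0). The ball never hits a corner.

Final position: (5/2,0)
Wall sequence: LTRLRLB

1. t=1/3 → L at (0,23/3); v=(3,2)
2. t=7/6 → T at (7/2,10); v=(3,-2)
3. t=1/6 → R at (4,29/3); v=(-3,-2)
4. t=4/3 → L at (0,7); v=(3,-2)
5. t=4/3 → R at (4,13/3); v=(-3,-2)
6. t=4/3 → L at (0,5/3); v=(3,-2)
7. t=5/6 → B at (5/2,0); v=(3,2)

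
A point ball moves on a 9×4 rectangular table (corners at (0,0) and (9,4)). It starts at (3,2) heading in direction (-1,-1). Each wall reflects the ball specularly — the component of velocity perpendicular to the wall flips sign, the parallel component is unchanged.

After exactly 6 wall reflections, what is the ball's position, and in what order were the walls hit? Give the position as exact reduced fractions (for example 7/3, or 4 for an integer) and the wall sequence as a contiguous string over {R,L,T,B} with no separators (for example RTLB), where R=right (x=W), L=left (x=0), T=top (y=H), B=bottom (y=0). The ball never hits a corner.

Final position: (7,4)
Wall sequence: BLTBRT

1. t=2 → B at (1,0); v=(-1,1)
2. t=1 → L at (0,1); v=(1,1)
3. t=3 → T at (3,4); v=(1,-1)
4. t=4 → B at (7,0); v=(1,1)
5. t=2 → R at (9,2); v=(-1,1)
6. t=2 → T at (7,4); v=(-1,-1)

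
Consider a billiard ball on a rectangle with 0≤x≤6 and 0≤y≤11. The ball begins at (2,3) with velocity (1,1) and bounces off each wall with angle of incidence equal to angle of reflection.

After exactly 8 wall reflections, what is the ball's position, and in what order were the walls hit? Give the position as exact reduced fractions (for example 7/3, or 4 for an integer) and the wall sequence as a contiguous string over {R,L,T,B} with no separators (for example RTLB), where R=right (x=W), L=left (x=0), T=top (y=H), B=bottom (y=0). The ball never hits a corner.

1. t=4 → R at (6,7); v=(-1,1)
2. t=4 → T at (2,11); v=(-1,-1)
3. t=2 → L at (0,9); v=(1,-1)
4. t=6 → R at (6,3); v=(-1,-1)
5. t=3 → B at (3,0); v=(-1,1)
6. t=3 → L at (0,3); v=(1,1)
7. t=6 → R at (6,9); v=(-1,1)
8. t=2 → T at (4,11); v=(-1,-1)

Final position: (4,11)
Wall sequence: RTLRBLRT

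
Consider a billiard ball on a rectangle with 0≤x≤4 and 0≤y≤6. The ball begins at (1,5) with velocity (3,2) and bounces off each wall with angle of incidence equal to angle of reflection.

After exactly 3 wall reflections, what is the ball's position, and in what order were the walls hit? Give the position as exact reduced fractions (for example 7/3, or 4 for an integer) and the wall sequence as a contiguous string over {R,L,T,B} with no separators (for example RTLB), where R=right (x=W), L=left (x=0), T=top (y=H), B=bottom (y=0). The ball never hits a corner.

Final position: (0,7/3)
Wall sequence: TRL

1. t=1/2 → T at (5/2,6); v=(3,-2)
2. t=1/2 → R at (4,5); v=(-3,-2)
3. t=4/3 → L at (0,7/3); v=(3,-2)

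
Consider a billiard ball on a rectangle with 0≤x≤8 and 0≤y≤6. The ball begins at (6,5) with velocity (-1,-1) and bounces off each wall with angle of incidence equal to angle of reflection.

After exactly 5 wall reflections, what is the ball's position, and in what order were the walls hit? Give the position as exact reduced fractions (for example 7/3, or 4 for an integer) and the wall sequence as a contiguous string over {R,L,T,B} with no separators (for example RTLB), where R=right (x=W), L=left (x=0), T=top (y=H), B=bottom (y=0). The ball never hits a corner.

Final position: (5,0)
Wall sequence: BLTRB

1. t=5 → B at (1,0); v=(-1,1)
2. t=1 → L at (0,1); v=(1,1)
3. t=5 → T at (5,6); v=(1,-1)
4. t=3 → R at (8,3); v=(-1,-1)
5. t=3 → B at (5,0); v=(-1,1)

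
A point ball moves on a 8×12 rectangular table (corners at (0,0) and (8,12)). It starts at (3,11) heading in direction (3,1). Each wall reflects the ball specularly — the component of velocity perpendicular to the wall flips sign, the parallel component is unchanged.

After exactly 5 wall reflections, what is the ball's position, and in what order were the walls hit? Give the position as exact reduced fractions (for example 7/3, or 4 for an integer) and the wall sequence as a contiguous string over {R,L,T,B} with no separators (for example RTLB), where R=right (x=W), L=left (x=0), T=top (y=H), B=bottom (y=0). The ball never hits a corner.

Final position: (0,10/3)
Wall sequence: TRLRL

1. t=1 → T at (6,12); v=(3,-1)
2. t=2/3 → R at (8,34/3); v=(-3,-1)
3. t=8/3 → L at (0,26/3); v=(3,-1)
4. t=8/3 → R at (8,6); v=(-3,-1)
5. t=8/3 → L at (0,10/3); v=(3,-1)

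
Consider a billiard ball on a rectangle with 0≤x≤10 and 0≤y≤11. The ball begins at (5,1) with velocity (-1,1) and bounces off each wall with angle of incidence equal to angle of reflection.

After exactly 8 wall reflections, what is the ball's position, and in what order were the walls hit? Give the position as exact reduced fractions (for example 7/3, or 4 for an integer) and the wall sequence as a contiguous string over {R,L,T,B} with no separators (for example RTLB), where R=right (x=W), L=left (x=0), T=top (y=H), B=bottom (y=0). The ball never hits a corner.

Final position: (2,0)
Wall sequence: LTRBLTRB

1. t=5 → L at (0,6); v=(1,1)
2. t=5 → T at (5,11); v=(1,-1)
3. t=5 → R at (10,6); v=(-1,-1)
4. t=6 → B at (4,0); v=(-1,1)
5. t=4 → L at (0,4); v=(1,1)
6. t=7 → T at (7,11); v=(1,-1)
7. t=3 → R at (10,8); v=(-1,-1)
8. t=8 → B at (2,0); v=(-1,1)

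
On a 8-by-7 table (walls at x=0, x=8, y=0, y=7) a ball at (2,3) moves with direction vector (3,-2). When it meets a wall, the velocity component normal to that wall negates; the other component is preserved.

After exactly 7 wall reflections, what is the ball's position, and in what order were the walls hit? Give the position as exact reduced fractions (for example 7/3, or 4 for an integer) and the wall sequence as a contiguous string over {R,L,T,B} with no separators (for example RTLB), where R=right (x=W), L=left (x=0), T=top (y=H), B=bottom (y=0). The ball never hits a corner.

Final position: (0,3)
Wall sequence: BRLTRBL

1. t=3/2 → B at (13/2,0); v=(3,2)
2. t=1/2 → R at (8,1); v=(-3,2)
3. t=8/3 → L at (0,19/3); v=(3,2)
4. t=1/3 → T at (1,7); v=(3,-2)
5. t=7/3 → R at (8,7/3); v=(-3,-2)
6. t=7/6 → B at (9/2,0); v=(-3,2)
7. t=3/2 → L at (0,3); v=(3,2)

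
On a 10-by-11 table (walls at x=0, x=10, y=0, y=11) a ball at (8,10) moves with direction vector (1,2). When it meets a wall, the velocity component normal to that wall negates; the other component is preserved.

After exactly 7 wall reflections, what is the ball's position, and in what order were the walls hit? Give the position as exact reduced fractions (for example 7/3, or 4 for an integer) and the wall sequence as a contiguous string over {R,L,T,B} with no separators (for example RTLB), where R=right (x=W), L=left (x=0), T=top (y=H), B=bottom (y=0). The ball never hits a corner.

1. t=1/2 → T at (17/2,11); v=(1,-2)
2. t=3/2 → R at (10,8); v=(-1,-2)
3. t=4 → B at (6,0); v=(-1,2)
4. t=11/2 → T at (1/2,11); v=(-1,-2)
5. t=1/2 → L at (0,10); v=(1,-2)
6. t=5 → B at (5,0); v=(1,2)
7. t=5 → R at (10,10); v=(-1,2)

Final position: (10,10)
Wall sequence: TRBTLBR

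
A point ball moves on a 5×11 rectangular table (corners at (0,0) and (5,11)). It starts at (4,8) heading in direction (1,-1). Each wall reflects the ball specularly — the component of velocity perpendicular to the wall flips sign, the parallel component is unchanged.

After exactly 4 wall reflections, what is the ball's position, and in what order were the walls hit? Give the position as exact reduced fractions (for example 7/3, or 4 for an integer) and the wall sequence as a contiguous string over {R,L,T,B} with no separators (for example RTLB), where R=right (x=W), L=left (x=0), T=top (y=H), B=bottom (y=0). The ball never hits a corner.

Final position: (5,3)
Wall sequence: RLBR

1. t=1 → R at (5,7); v=(-1,-1)
2. t=5 → L at (0,2); v=(1,-1)
3. t=2 → B at (2,0); v=(1,1)
4. t=3 → R at (5,3); v=(-1,1)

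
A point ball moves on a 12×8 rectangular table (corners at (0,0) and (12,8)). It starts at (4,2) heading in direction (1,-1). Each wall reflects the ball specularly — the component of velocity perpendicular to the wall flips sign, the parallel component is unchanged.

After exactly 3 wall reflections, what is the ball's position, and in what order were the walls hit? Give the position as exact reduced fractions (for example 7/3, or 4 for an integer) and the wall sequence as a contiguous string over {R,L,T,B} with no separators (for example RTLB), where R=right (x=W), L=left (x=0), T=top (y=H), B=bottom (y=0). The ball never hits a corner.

Final position: (10,8)
Wall sequence: BRT

1. t=2 → B at (6,0); v=(1,1)
2. t=6 → R at (12,6); v=(-1,1)
3. t=2 → T at (10,8); v=(-1,-1)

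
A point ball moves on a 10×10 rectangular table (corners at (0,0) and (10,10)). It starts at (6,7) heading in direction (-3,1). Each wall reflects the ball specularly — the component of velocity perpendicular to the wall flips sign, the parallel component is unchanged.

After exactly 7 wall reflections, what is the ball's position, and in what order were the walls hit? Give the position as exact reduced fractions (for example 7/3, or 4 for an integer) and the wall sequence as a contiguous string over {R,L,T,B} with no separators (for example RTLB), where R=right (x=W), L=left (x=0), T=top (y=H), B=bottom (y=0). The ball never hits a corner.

1. t=2 → L at (0,9); v=(3,1)
2. t=1 → T at (3,10); v=(3,-1)
3. t=7/3 → R at (10,23/3); v=(-3,-1)
4. t=10/3 → L at (0,13/3); v=(3,-1)
5. t=10/3 → R at (10,1); v=(-3,-1)
6. t=1 → B at (7,0); v=(-3,1)
7. t=7/3 → L at (0,7/3); v=(3,1)

Final position: (0,7/3)
Wall sequence: LTRLRBL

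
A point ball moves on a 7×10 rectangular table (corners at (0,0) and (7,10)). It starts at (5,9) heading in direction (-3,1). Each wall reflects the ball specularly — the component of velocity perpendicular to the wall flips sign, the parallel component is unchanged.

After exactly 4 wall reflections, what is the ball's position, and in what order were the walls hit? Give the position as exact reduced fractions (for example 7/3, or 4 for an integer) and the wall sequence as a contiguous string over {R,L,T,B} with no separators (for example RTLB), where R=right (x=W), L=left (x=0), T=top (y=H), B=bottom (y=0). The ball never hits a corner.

Final position: (0,14/3)
Wall sequence: TLRL

1. t=1 → T at (2,10); v=(-3,-1)
2. t=2/3 → L at (0,28/3); v=(3,-1)
3. t=7/3 → R at (7,7); v=(-3,-1)
4. t=7/3 → L at (0,14/3); v=(3,-1)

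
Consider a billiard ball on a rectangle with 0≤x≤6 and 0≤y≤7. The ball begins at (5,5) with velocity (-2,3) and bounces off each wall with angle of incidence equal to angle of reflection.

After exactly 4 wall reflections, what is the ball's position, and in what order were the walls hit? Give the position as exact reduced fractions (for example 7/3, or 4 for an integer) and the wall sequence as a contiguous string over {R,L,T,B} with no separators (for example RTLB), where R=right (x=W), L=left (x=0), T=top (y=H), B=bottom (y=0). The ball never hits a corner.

1. t=2/3 → T at (11/3,7); v=(-2,-3)
2. t=11/6 → L at (0,3/2); v=(2,-3)
3. t=1/2 → B at (1,0); v=(2,3)
4. t=7/3 → T at (17/3,7); v=(2,-3)

Final position: (17/3,7)
Wall sequence: TLBT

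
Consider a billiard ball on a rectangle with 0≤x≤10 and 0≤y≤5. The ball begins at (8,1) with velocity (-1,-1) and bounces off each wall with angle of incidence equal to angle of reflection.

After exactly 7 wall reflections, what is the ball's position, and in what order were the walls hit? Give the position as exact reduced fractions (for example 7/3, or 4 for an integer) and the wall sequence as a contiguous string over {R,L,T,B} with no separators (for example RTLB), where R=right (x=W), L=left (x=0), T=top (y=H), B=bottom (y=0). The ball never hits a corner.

1. t=1 → B at (7,0); v=(-1,1)
2. t=5 → T at (2,5); v=(-1,-1)
3. t=2 → L at (0,3); v=(1,-1)
4. t=3 → B at (3,0); v=(1,1)
5. t=5 → T at (8,5); v=(1,-1)
6. t=2 → R at (10,3); v=(-1,-1)
7. t=3 → B at (7,0); v=(-1,1)

Final position: (7,0)
Wall sequence: BTLBTRB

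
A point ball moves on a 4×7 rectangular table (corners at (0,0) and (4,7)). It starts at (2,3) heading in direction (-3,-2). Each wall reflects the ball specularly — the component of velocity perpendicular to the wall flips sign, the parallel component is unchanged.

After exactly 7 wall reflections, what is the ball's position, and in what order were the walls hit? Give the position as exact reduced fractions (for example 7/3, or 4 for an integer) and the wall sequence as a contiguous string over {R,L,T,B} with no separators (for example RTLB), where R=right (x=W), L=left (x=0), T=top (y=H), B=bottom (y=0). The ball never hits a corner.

1. t=2/3 → L at (0,5/3); v=(3,-2)
2. t=5/6 → B at (5/2,0); v=(3,2)
3. t=1/2 → R at (4,1); v=(-3,2)
4. t=4/3 → L at (0,11/3); v=(3,2)
5. t=4/3 → R at (4,19/3); v=(-3,2)
6. t=1/3 → T at (3,7); v=(-3,-2)
7. t=1 → L at (0,5); v=(3,-2)

Final position: (0,5)
Wall sequence: LBRLRTL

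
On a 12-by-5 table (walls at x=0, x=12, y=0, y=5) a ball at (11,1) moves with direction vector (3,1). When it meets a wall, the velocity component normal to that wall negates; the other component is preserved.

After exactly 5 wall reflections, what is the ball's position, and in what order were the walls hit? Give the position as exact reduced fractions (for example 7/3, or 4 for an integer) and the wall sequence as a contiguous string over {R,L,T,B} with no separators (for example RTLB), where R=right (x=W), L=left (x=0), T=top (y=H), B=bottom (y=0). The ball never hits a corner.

1. t=1/3 → R at (12,4/3); v=(-3,1)
2. t=11/3 → T at (1,5); v=(-3,-1)
3. t=1/3 → L at (0,14/3); v=(3,-1)
4. t=4 → R at (12,2/3); v=(-3,-1)
5. t=2/3 → B at (10,0); v=(-3,1)

Final position: (10,0)
Wall sequence: RTLRB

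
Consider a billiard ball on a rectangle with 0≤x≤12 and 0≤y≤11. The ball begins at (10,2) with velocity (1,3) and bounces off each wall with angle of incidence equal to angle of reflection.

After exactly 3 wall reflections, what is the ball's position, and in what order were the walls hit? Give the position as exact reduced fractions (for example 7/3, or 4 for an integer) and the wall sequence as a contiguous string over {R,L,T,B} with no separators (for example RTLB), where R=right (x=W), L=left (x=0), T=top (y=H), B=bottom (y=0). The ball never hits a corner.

Final position: (22/3,0)
Wall sequence: RTB

1. t=2 → R at (12,8); v=(-1,3)
2. t=1 → T at (11,11); v=(-1,-3)
3. t=11/3 → B at (22/3,0); v=(-1,3)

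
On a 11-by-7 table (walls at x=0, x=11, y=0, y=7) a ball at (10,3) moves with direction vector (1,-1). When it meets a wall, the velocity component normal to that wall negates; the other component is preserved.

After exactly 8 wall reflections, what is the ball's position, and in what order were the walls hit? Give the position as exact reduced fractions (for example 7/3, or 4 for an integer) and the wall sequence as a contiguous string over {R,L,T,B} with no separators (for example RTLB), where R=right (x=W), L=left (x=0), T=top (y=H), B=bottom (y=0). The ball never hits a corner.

1. t=1 → R at (11,2); v=(-1,-1)
2. t=2 → B at (9,0); v=(-1,1)
3. t=7 → T at (2,7); v=(-1,-1)
4. t=2 → L at (0,5); v=(1,-1)
5. t=5 → B at (5,0); v=(1,1)
6. t=6 → R at (11,6); v=(-1,1)
7. t=1 → T at (10,7); v=(-1,-1)
8. t=7 → B at (3,0); v=(-1,1)

Final position: (3,0)
Wall sequence: RBTLBRTB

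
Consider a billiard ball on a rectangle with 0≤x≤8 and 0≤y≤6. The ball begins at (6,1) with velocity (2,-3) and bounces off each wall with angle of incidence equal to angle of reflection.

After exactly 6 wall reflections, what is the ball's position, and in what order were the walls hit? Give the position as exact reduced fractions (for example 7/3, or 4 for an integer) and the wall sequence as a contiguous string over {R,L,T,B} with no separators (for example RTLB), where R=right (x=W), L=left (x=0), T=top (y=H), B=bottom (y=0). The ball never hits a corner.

1. t=1/3 → B at (20/3,0); v=(2,3)
2. t=2/3 → R at (8,2); v=(-2,3)
3. t=4/3 → T at (16/3,6); v=(-2,-3)
4. t=2 → B at (4/3,0); v=(-2,3)
5. t=2/3 → L at (0,2); v=(2,3)
6. t=4/3 → T at (8/3,6); v=(2,-3)

Final position: (8/3,6)
Wall sequence: BRTBLT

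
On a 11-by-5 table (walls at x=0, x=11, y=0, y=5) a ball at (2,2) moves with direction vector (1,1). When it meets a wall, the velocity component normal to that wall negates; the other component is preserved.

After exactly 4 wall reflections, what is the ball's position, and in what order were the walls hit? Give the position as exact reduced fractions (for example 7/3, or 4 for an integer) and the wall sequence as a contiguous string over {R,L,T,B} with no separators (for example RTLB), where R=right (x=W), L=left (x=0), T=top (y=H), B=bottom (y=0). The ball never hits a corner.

1. t=3 → T at (5,5); v=(1,-1)
2. t=5 → B at (10,0); v=(1,1)
3. t=1 → R at (11,1); v=(-1,1)
4. t=4 → T at (7,5); v=(-1,-1)

Final position: (7,5)
Wall sequence: TBRT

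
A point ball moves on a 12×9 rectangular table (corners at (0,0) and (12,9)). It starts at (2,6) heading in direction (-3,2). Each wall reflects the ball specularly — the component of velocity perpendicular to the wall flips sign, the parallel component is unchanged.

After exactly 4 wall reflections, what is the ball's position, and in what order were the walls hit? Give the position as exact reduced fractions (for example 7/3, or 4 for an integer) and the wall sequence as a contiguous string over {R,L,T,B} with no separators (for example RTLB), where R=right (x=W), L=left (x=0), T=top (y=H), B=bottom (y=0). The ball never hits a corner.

1. t=2/3 → L at (0,22/3); v=(3,2)
2. t=5/6 → T at (5/2,9); v=(3,-2)
3. t=19/6 → R at (12,8/3); v=(-3,-2)
4. t=4/3 → B at (8,0); v=(-3,2)

Final position: (8,0)
Wall sequence: LTRB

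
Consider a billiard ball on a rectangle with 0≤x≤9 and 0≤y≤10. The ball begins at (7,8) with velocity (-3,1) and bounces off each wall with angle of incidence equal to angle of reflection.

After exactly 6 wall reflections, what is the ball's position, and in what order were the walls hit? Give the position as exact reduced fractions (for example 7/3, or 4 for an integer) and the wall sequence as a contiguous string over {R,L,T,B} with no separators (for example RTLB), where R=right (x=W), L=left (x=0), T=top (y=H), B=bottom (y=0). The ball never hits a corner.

Final position: (7,0)
Wall sequence: TLRLRB

1. t=2 → T at (1,10); v=(-3,-1)
2. t=1/3 → L at (0,29/3); v=(3,-1)
3. t=3 → R at (9,20/3); v=(-3,-1)
4. t=3 → L at (0,11/3); v=(3,-1)
5. t=3 → R at (9,2/3); v=(-3,-1)
6. t=2/3 → B at (7,0); v=(-3,1)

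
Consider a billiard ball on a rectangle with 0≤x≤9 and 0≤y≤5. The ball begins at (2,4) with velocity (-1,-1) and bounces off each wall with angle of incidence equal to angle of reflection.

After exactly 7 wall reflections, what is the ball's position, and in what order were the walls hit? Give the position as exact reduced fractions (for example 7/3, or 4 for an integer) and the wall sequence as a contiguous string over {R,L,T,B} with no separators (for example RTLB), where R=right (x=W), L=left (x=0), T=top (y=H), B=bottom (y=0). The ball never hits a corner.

Final position: (0,4)
Wall sequence: LBTRBTL

1. t=2 → L at (0,2); v=(1,-1)
2. t=2 → B at (2,0); v=(1,1)
3. t=5 → T at (7,5); v=(1,-1)
4. t=2 → R at (9,3); v=(-1,-1)
5. t=3 → B at (6,0); v=(-1,1)
6. t=5 → T at (1,5); v=(-1,-1)
7. t=1 → L at (0,4); v=(1,-1)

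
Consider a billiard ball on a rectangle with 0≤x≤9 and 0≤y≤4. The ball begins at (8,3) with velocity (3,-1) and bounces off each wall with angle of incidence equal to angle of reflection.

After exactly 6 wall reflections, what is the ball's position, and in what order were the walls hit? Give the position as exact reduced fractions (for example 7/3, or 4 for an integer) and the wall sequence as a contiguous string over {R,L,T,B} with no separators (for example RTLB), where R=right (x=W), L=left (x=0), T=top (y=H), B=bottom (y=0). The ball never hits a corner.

Final position: (0,5/3)
Wall sequence: RBLRTL

1. t=1/3 → R at (9,8/3); v=(-3,-1)
2. t=8/3 → B at (1,0); v=(-3,1)
3. t=1/3 → L at (0,1/3); v=(3,1)
4. t=3 → R at (9,10/3); v=(-3,1)
5. t=2/3 → T at (7,4); v=(-3,-1)
6. t=7/3 → L at (0,5/3); v=(3,-1)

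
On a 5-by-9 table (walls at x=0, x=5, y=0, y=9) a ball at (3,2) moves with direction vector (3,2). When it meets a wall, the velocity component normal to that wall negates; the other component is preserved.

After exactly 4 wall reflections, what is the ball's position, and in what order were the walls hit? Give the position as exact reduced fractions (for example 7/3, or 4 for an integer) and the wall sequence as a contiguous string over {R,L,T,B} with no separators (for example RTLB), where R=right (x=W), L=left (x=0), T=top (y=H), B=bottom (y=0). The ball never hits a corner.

Final position: (5,8)
Wall sequence: RLTR

1. t=2/3 → R at (5,10/3); v=(-3,2)
2. t=5/3 → L at (0,20/3); v=(3,2)
3. t=7/6 → T at (7/2,9); v=(3,-2)
4. t=1/2 → R at (5,8); v=(-3,-2)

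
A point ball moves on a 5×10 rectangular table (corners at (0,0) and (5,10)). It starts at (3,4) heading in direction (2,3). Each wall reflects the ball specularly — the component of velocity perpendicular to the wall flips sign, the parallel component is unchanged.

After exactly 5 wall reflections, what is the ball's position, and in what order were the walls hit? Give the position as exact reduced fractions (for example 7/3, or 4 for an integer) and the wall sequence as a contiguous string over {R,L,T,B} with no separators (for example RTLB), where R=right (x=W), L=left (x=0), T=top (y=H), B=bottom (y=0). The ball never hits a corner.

Final position: (5,2)
Wall sequence: RTLBR

1. t=1 → R at (5,7); v=(-2,3)
2. t=1 → T at (3,10); v=(-2,-3)
3. t=3/2 → L at (0,11/2); v=(2,-3)
4. t=11/6 → B at (11/3,0); v=(2,3)
5. t=2/3 → R at (5,2); v=(-2,3)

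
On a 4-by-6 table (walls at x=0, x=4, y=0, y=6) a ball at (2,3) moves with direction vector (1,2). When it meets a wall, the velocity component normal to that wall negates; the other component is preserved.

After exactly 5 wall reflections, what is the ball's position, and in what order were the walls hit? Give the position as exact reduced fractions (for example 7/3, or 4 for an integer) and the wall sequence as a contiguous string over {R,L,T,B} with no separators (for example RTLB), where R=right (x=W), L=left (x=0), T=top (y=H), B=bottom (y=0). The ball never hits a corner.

Final position: (3/2,6)
Wall sequence: TRBLT

1. t=3/2 → T at (7/2,6); v=(1,-2)
2. t=1/2 → R at (4,5); v=(-1,-2)
3. t=5/2 → B at (3/2,0); v=(-1,2)
4. t=3/2 → L at (0,3); v=(1,2)
5. t=3/2 → T at (3/2,6); v=(1,-2)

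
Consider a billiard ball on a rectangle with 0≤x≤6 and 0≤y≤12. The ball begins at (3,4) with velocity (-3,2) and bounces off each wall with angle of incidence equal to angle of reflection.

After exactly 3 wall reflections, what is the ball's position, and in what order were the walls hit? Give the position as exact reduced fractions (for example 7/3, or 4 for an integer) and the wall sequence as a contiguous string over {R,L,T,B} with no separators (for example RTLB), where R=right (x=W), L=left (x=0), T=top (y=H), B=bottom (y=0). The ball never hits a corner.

Final position: (3,12)
Wall sequence: LRT

1. t=1 → L at (0,6); v=(3,2)
2. t=2 → R at (6,10); v=(-3,2)
3. t=1 → T at (3,12); v=(-3,-2)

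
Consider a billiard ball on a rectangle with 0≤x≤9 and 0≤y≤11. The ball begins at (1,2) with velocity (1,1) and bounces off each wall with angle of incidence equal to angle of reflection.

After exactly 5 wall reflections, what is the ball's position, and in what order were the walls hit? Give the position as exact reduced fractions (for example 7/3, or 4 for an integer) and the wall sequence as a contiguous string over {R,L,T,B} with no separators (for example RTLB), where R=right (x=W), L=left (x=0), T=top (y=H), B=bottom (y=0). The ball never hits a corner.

1. t=8 → R at (9,10); v=(-1,1)
2. t=1 → T at (8,11); v=(-1,-1)
3. t=8 → L at (0,3); v=(1,-1)
4. t=3 → B at (3,0); v=(1,1)
5. t=6 → R at (9,6); v=(-1,1)

Final position: (9,6)
Wall sequence: RTLBR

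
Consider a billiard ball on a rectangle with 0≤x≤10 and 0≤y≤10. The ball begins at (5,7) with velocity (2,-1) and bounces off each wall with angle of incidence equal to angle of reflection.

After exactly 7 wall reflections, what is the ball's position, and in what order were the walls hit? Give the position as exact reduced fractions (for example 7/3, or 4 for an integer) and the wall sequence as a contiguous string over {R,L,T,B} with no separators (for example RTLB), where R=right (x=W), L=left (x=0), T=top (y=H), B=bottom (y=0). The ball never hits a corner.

Final position: (10,9/2)
Wall sequence: RBLRTLR

1. t=5/2 → R at (10,9/2); v=(-2,-1)
2. t=9/2 → B at (1,0); v=(-2,1)
3. t=1/2 → L at (0,1/2); v=(2,1)
4. t=5 → R at (10,11/2); v=(-2,1)
5. t=9/2 → T at (1,10); v=(-2,-1)
6. t=1/2 → L at (0,19/2); v=(2,-1)
7. t=5 → R at (10,9/2); v=(-2,-1)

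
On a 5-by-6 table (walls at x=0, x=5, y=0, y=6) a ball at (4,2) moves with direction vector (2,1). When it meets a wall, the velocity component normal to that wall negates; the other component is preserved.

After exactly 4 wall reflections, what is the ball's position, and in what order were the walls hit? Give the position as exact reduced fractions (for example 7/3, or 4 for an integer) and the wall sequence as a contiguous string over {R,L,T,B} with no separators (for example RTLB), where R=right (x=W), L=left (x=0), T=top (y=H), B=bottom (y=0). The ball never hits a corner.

Final position: (5,9/2)
Wall sequence: RLTR

1. t=1/2 → R at (5,5/2); v=(-2,1)
2. t=5/2 → L at (0,5); v=(2,1)
3. t=1 → T at (2,6); v=(2,-1)
4. t=3/2 → R at (5,9/2); v=(-2,-1)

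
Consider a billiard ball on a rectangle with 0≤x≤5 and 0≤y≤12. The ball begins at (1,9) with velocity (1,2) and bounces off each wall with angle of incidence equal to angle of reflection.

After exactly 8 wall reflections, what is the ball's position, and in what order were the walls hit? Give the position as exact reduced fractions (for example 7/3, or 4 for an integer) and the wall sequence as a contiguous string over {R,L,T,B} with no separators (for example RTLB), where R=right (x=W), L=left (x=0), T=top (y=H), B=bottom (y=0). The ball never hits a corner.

1. t=3/2 → T at (5/2,12); v=(1,-2)
2. t=5/2 → R at (5,7); v=(-1,-2)
3. t=7/2 → B at (3/2,0); v=(-1,2)
4. t=3/2 → L at (0,3); v=(1,2)
5. t=9/2 → T at (9/2,12); v=(1,-2)
6. t=1/2 → R at (5,11); v=(-1,-2)
7. t=5 → L at (0,1); v=(1,-2)
8. t=1/2 → B at (1/2,0); v=(1,2)

Final position: (1/2,0)
Wall sequence: TRBLTRLB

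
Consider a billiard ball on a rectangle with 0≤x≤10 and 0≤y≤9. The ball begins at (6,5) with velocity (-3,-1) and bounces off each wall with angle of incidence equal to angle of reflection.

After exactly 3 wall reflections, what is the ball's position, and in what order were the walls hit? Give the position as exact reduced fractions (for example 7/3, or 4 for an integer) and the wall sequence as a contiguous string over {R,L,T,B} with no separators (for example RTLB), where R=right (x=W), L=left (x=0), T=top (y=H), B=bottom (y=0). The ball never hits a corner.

1. t=2 → L at (0,3); v=(3,-1)
2. t=3 → B at (9,0); v=(3,1)
3. t=1/3 → R at (10,1/3); v=(-3,1)

Final position: (10,1/3)
Wall sequence: LBR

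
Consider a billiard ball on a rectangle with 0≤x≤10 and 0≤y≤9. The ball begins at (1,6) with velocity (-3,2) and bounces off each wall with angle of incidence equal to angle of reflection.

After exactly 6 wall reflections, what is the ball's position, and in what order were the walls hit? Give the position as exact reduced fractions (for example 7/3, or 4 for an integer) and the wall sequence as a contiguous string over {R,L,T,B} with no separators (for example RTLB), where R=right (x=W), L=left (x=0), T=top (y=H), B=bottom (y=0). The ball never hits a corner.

1. t=1/3 → L at (0,20/3); v=(3,2)
2. t=7/6 → T at (7/2,9); v=(3,-2)
3. t=13/6 → R at (10,14/3); v=(-3,-2)
4. t=7/3 → B at (3,0); v=(-3,2)
5. t=1 → L at (0,2); v=(3,2)
6. t=10/3 → R at (10,26/3); v=(-3,2)

Final position: (10,26/3)
Wall sequence: LTRBLR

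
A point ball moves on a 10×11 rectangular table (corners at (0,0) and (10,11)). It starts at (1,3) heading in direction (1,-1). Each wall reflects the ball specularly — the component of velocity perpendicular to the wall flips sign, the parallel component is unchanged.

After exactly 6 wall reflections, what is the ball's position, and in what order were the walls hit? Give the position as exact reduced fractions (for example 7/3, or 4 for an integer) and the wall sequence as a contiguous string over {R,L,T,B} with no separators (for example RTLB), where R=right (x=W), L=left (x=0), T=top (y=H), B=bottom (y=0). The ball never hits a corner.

Final position: (10,4)
Wall sequence: BRTLBR

1. t=3 → B at (4,0); v=(1,1)
2. t=6 → R at (10,6); v=(-1,1)
3. t=5 → T at (5,11); v=(-1,-1)
4. t=5 → L at (0,6); v=(1,-1)
5. t=6 → B at (6,0); v=(1,1)
6. t=4 → R at (10,4); v=(-1,1)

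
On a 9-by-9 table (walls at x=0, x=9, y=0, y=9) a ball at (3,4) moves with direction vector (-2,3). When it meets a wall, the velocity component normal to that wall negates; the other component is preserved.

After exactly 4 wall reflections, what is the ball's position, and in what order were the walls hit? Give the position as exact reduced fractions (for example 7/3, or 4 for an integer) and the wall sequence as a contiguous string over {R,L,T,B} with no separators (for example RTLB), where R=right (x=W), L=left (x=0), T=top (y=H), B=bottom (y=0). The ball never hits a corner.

1. t=3/2 → L at (0,17/2); v=(2,3)
2. t=1/6 → T at (1/3,9); v=(2,-3)
3. t=3 → B at (19/3,0); v=(2,3)
4. t=4/3 → R at (9,4); v=(-2,3)

Final position: (9,4)
Wall sequence: LTBR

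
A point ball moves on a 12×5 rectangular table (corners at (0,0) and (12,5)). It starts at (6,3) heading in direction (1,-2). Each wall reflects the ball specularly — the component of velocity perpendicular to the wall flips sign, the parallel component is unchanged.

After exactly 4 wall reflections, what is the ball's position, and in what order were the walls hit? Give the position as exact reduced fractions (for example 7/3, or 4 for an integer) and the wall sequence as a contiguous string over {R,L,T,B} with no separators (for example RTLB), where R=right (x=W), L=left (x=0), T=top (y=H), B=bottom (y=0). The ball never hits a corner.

1. t=3/2 → B at (15/2,0); v=(1,2)
2. t=5/2 → T at (10,5); v=(1,-2)
3. t=2 → R at (12,1); v=(-1,-2)
4. t=1/2 → B at (23/2,0); v=(-1,2)

Final position: (23/2,0)
Wall sequence: BTRB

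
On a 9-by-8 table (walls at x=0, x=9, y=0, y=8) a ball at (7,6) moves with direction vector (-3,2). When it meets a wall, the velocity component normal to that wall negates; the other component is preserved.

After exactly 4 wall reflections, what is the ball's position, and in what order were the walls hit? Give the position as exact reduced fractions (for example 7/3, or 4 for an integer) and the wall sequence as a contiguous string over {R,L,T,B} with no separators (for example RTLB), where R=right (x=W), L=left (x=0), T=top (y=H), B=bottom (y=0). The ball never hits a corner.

Final position: (9,2/3)
Wall sequence: TLBR

1. t=1 → T at (4,8); v=(-3,-2)
2. t=4/3 → L at (0,16/3); v=(3,-2)
3. t=8/3 → B at (8,0); v=(3,2)
4. t=1/3 → R at (9,2/3); v=(-3,2)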